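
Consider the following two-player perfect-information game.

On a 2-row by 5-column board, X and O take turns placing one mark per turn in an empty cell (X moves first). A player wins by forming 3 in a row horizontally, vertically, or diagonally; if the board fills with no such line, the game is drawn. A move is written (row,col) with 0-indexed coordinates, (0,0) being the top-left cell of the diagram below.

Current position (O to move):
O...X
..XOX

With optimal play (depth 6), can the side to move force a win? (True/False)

O winning at [O...X/..XOX]: False

p1 O@[O...X/..XOX]: (0,1)[OO..X/..XOX]+0* (0,2)[O.O.X/..XOX]+0 (0,3)[O..OX/..XOX]+0 (1,0)[O...X/O.XOX]+0 (1,1)[O...X/.OXOX]+0
p2 X@[OO..X/..XOX]: (0,2)[OOX.X/..XOX]+0* (0,3)[OO.XX/..XOX]-1 (1,0)[OO..X/X.XOX]-1 (1,1)[OO..X/.XXOX]-1
p3 O@[OOX.X/..XOX]: (0,3)[OOXOX/..XOX]+0* (1,0)[OOX.X/O.XOX]-1 (1,1)[OOX.X/.OXOX]-1
p4 X@[OOXOX/..XOX]: (1,0)[OOXOX/X.XOX]+0* (1,1)[OOXOX/.XXOX]+0
p5 O@[OOXOX/X.XOX]: (1,1)[OOXOX/XOXOX]+0*
p6 X@[OOXOX/XOXOX] terminal +0; root [O...X/..XOX] d6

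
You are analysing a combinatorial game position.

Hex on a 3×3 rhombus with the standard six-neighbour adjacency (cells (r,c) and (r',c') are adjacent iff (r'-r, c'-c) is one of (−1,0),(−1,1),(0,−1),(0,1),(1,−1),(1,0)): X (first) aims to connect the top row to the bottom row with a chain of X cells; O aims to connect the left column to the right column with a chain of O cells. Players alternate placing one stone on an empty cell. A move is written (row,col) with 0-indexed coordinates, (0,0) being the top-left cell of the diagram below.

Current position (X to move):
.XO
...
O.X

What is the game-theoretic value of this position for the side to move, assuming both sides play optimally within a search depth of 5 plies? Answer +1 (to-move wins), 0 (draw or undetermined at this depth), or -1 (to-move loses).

value(.XO/.../O.X, X) = +1

p1 X@[.XO/.../O.X]: (0,0)[XXO/.../O.X]-1 (1,0)[.XO/X../O.X]-1 (1,1)[.XO/.X./O.X]+1* (1,2)[.XO/..X/O.X]-1 (2,1)[.XO/.../OXX]-1
p2 O@[.XO/.X./O.X]: (0,0)[OXO/.X./O.X]-1* (1,0)[.XO/OX./O.X]-1 (1,2)[.XO/.XO/O.X]-1 (2,1)[.XO/.X./OOX]-1
p3 X@[OXO/.X./O.X]: (1,0)[OXO/XX./O.X]+1* (1,2)[OXO/.XX/O.X]+1 (2,1)[OXO/.X./OXX]+1
p4 O@[OXO/XX./O.X]: (1,2)[OXO/XXO/O.X]-1* (2,1)[OXO/XX./OOX]-1
p5 X@[OXO/XXO/O.X]: (2,1)[OXO/XXO/OXX]+1*
p6 O@[OXO/XXO/OXX] terminal -1; root [.XO/.../O.X] d5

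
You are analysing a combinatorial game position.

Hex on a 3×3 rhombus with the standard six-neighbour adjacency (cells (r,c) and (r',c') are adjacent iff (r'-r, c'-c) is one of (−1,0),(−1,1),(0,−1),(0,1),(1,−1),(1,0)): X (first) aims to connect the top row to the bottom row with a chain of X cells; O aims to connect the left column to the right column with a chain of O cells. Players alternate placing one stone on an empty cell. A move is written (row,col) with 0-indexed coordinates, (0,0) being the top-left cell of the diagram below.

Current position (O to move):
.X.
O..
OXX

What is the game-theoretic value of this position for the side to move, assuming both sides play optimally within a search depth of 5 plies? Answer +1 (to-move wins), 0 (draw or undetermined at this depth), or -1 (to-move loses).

value(.X./O../OXX, O) = +1

[.X./O../OXX] O move#1: (0,0):-1/OX./O../OXX, (0,2):-1/.XO/O../OXX, (1,1):+1/.X./OO./OXX*, (1,2):-1/.X./O.O/OXX
[.X./OO./OXX] X move#2: (0,0):-1/XX./OO./OXX*, (0,2):-1/.XX/OO./OXX, (1,2):-1/.X./OOX/OXX
[XX./OO./OXX] O move#3: (0,2):+1/XXO/OO./OXX*, (1,2):+1/XX./OOO/OXX
[XXO/OO./OXX] end (terminal -1, X#4); searched .X./O../OXX to 5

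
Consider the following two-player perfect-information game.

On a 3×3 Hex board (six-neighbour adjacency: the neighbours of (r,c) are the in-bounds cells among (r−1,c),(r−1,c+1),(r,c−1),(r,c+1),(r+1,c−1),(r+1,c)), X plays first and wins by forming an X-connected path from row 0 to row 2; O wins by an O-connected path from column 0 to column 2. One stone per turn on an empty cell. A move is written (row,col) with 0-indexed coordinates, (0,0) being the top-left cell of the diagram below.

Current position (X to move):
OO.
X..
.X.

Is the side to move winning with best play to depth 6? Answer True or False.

X winning at [OO./X../.X.]: True

[OO./X../.X.] X move#1: (0,2):+1/OOX/X../.X.*, (1,1):-1/OO./XX./.X., (1,2):-1/OO./X.X/.X., (2,0):-1/OO./X../XX., (2,2):-1/OO./X../.XX
[OOX/X../.X.] O move#2: (1,1):-1/OOX/XO./.X.*, (1,2):-1/OOX/X.O/.X., (2,0):-1/OOX/X../OX., (2,2):-1/OOX/X../.XO
[OOX/XO./.X.] X move#3: (1,2):+1/OOX/XOX/.X.*, (2,0):-1/OOX/XO./XX., (2,2):-1/OOX/XO./.XX
[OOX/XOX/.X.] end (terminal -1, O#4); searched OO./X../.X. to 6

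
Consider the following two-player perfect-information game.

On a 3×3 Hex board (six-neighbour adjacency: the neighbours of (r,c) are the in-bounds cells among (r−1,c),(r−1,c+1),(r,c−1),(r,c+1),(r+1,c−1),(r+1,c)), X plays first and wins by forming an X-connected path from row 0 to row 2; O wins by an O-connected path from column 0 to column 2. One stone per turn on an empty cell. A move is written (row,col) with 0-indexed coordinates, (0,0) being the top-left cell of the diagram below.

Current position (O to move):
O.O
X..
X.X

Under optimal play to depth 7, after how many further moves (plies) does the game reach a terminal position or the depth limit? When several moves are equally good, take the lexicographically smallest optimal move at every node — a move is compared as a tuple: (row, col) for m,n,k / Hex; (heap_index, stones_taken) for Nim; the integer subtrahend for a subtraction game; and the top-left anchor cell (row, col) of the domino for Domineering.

PV length from [O.O/X../X.X]: 1 ply

ply 1, O at O.O/X../X.X | (0,1)=+1→OOO/X../X.X*; (1,1)=-1→O.O/XO./X.X; (1,2)=-1→O.O/X.O/X.X; (2,1)=-1→O.O/X../XOX
ply 2: OOO/X../X.X is terminal -1 (X); from O.O/X../X.X depth 7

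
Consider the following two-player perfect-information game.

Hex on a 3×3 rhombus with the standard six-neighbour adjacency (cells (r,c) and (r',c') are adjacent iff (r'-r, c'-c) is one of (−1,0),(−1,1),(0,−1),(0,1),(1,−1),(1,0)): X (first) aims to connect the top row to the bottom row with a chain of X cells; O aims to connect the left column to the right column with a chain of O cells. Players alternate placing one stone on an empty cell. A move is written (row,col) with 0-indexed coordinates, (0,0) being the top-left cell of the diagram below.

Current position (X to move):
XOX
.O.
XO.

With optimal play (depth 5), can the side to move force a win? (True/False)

X winning at [XOX/.O./XO.]: True

[XOX/.O./XO.] X move#1: (1,0):+1/XOX/XO./XO.*, (1,2):+1/XOX/.OX/XO., (2,2):+1/XOX/.O./XOX
[XOX/XO./XO.] end (terminal -1, O#2); searched XOX/.O./XO. to 5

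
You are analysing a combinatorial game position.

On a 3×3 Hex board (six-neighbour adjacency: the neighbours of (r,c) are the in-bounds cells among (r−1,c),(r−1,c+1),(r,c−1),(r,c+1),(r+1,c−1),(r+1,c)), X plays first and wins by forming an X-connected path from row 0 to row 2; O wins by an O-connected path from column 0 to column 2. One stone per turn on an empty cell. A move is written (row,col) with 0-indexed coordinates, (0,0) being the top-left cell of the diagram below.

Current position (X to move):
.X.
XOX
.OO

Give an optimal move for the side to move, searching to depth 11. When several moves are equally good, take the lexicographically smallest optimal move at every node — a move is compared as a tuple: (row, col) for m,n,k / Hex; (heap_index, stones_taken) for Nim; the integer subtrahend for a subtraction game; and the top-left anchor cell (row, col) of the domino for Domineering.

X's best at [.X./XOX/.OO]: (2,0)

ply 1, X at .X./XOX/.OO | (0,0)=-1→XX./XOX/.OO; (0,2)=-1→.XX/XOX/.OO; (2,0)=+1→.X./XOX/XOO*
ply 2: .X./XOX/XOO is terminal -1 (O); from .X./XOX/.OO depth 11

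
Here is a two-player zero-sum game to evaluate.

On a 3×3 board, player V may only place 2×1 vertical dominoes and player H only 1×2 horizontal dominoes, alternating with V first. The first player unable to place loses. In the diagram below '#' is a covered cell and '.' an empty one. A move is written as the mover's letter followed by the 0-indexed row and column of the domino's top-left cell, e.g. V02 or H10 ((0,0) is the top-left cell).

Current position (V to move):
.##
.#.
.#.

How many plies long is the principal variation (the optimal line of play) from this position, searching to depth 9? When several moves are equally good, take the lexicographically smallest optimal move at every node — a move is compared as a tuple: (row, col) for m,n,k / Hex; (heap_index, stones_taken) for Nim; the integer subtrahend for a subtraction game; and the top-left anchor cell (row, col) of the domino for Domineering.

p1 V@[.##/.#./.#.]: V00[###/##./.#.]+1* V10[.##/##./##.]+1 V12[.##/.##/.##]+1
p2 H@[###/##./.#.] terminal -1; root [.##/.#./.#.] d9

PV length from [.##/.#./.#.]: 1 ply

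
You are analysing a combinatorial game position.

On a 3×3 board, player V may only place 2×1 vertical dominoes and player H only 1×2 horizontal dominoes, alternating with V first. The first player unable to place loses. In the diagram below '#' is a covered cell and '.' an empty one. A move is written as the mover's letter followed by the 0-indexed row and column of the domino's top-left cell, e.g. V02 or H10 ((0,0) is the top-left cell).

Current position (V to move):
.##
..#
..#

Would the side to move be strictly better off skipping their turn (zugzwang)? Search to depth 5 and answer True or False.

zugzwang(.##/..#/..#, V) = False

p1 V@[.##/..#/..#]: V00[###/#.#/..#]-1 V10[.##/#.#/#.#]+1* V11[.##/.##/.##]+1
p2 H@[.##/#.#/#.#] terminal -1; root [.##/..#/..#] d5
if V skipped the turn, H would face:
~ p1 H@[.##/..#/..#]: H10[.##/###/..#]+1* H20[.##/..#/###]-1
~ p2 V@[.##/###/..#] terminal -1; root [.##/..#/..#] d5
compare (V): move=+1 vs pass=-1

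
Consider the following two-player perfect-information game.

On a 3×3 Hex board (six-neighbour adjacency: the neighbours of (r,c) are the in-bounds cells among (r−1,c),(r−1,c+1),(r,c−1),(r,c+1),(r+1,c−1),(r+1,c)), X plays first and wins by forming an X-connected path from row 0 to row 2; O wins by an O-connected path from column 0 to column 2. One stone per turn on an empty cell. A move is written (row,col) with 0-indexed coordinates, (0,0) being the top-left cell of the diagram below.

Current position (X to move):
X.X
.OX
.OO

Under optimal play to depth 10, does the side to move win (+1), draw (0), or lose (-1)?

[X.X/.OX/.OO] X move#1: (0,1):-1/XXX/.OX/.OO*, (1,0):-1/X.X/XOX/.OO, (2,0):-1/X.X/.OX/XOO
[XXX/.OX/.OO] O move#2: (1,0):+1/XXX/OOX/.OO*, (2,0):+1/XXX/.OX/OOO
[XXX/OOX/.OO] end (terminal -1, X#3); searched X.X/.OX/.OO to 10

value(X.X/.OX/.OO, X) = -1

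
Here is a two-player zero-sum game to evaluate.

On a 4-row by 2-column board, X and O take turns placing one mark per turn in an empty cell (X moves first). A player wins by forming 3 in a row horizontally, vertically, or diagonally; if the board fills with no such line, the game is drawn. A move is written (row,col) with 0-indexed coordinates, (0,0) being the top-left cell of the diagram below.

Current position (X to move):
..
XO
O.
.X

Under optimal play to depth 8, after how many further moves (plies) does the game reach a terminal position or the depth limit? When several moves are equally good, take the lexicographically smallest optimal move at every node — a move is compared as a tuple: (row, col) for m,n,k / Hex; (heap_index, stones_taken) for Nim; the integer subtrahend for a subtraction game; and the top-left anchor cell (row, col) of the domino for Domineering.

p1 X@[../XO/O./.X]: (0,0)[X./XO/O./.X]+0* (0,1)[.X/XO/O./.X]+0 (2,1)[../XO/OX/.X]+0 (3,0)[../XO/O./XX]+0
p2 O@[X./XO/O./.X]: (0,1)[XO/XO/O./.X]+0* (2,1)[X./XO/OO/.X]+0 (3,0)[X./XO/O./OX]+0
p3 X@[XO/XO/O./.X]: (2,1)[XO/XO/OX/.X]+0* (3,0)[XO/XO/O./XX]-1
p4 O@[XO/XO/OX/.X]: (3,0)[XO/XO/OX/OX]+0*
p5 X@[XO/XO/OX/OX] terminal +0; root [../XO/O./.X] d8

PV length from [../XO/O./.X]: 4 plies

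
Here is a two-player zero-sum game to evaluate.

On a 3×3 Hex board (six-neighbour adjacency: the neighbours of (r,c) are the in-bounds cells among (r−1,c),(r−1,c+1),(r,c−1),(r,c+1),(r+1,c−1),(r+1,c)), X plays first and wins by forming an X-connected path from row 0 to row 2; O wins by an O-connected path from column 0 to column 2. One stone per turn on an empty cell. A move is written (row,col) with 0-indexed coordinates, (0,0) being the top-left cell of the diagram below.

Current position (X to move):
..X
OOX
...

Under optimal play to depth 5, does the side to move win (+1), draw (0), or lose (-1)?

p1 X@[..X/OOX/...]: (0,0)[X.X/OOX/...]+1* (0,1)[.XX/OOX/...]+1 (2,0)[..X/OOX/X..]+1 (2,1)[..X/OOX/.X.]+1 (2,2)[..X/OOX/..X]+1
p2 O@[X.X/OOX/...]: (0,1)[XOX/OOX/...]-1* (2,0)[X.X/OOX/O..]-1 (2,1)[X.X/OOX/.O.]-1 (2,2)[X.X/OOX/..O]-1
p3 X@[XOX/OOX/...]: (2,0)[XOX/OOX/X..]+1* (2,1)[XOX/OOX/.X.]+1 (2,2)[XOX/OOX/..X]+1
p4 O@[XOX/OOX/X..]: (2,1)[XOX/OOX/XO.]-1* (2,2)[XOX/OOX/X.O]-1
p5 X@[XOX/OOX/XO.]: (2,2)[XOX/OOX/XOX]+1*
p6 O@[XOX/OOX/XOX] terminal -1; root [..X/OOX/...] d5

value(..X/OOX/..., X) = +1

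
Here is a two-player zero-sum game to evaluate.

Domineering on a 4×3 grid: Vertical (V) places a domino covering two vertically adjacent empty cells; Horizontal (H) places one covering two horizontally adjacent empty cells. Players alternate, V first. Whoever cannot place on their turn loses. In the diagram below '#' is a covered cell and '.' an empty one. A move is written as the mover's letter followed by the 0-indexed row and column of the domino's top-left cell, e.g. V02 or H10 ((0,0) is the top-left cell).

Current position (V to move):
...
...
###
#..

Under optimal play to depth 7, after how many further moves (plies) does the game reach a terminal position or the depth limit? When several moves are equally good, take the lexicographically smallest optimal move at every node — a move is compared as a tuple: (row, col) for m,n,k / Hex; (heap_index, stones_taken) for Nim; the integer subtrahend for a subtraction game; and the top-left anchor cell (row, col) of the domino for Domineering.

ply 1, V at .../.../###/#.. | V00=-1→#../#../###/#..; V01=+1→.#./.#./###/#..*; V02=-1→..#/..#/###/#..
ply 2, H at .#./.#./###/#.. | H31=-1→.#./.#./###/###*
ply 3, V at .#./.#./###/### | V00=+1→##./##./###/###*; V02=+1→.##/.##/###/###
ply 4: ##./##./###/### is terminal -1 (H); from .../.../###/#.. depth 7

PV length from [.../.../###/#..]: 3 plies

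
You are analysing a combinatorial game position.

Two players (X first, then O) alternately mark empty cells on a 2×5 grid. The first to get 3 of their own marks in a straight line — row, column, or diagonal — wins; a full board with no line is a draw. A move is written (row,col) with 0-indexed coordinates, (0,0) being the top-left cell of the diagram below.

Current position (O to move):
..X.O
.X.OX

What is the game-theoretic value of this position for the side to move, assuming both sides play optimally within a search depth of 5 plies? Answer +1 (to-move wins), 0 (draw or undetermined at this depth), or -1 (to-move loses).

value(..X.O/.X.OX, O) = 0

p1 O@[..X.O/.X.OX]: (0,0)[O.X.O/.X.OX]+0* (0,1)[.OX.O/.X.OX]+0 (0,3)[..XOO/.X.OX]+0 (1,0)[..X.O/OX.OX]-1 (1,2)[..X.O/.XOOX]-1
p2 X@[O.X.O/.X.OX]: (0,1)[OXX.O/.X.OX]+0* (0,3)[O.XXO/.X.OX]+0 (1,0)[O.X.O/XX.OX]+0 (1,2)[O.X.O/.XXOX]+0
p3 O@[OXX.O/.X.OX]: (0,3)[OXXOO/.X.OX]+0* (1,0)[OXX.O/OX.OX]-1 (1,2)[OXX.O/.XOOX]-1
p4 X@[OXXOO/.X.OX]: (1,0)[OXXOO/XX.OX]+0* (1,2)[OXXOO/.XXOX]+0
p5 O@[OXXOO/XX.OX]: (1,2)[OXXOO/XXOOX]+0*
p6 X@[OXXOO/XXOOX] terminal +0; root [..X.O/.X.OX] d5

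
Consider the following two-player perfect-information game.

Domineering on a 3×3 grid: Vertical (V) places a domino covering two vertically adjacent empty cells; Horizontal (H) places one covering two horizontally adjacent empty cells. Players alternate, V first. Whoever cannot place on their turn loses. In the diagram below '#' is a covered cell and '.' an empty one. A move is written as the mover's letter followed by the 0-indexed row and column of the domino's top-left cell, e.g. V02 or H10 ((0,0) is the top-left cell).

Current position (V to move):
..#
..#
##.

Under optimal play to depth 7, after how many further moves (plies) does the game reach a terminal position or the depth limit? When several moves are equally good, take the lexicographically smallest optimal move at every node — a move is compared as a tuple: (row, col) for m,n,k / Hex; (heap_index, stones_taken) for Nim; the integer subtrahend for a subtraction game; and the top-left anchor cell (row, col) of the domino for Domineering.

p1 V@[..#/..#/##.]: V00[#.#/#.#/##.]+1* V01[.##/.##/##.]+1
p2 H@[#.#/#.#/##.] terminal -1; root [..#/..#/##.] d7

PV length from [..#/..#/##.]: 1 ply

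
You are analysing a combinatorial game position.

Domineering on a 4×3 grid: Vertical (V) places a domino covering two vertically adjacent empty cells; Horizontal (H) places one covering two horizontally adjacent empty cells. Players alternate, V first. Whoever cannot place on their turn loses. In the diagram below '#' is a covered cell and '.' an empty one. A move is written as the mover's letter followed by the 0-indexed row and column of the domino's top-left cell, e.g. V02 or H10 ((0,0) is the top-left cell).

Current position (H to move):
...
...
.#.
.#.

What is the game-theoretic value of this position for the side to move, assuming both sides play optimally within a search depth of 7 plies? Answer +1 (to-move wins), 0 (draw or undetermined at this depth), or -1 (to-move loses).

p1 H@[.../.../.#./.#.]: H00[##./.../.#./.#.]-1* H01[.##/.../.#./.#.]-1 H10[.../##./.#./.#.]-1 H11[.../.##/.#./.#.]-1
p2 V@[##./.../.#./.#.]: V02[###/..#/.#./.#.]+1* V10[##./#../##./.#.]+1 V12[##./..#/.##/.#.]+1 V20[##./.../##./##.]+1 V22[##./.../.##/.##]+1
p3 H@[###/..#/.#./.#.]: H10[###/###/.#./.#.]-1*
p4 V@[###/###/.#./.#.]: V20[###/###/##./##.]+1* V22[###/###/.##/.##]+1
p5 H@[###/###/##./##.] terminal -1; root [.../.../.#./.#.] d7

value(.../.../.#./.#., H) = -1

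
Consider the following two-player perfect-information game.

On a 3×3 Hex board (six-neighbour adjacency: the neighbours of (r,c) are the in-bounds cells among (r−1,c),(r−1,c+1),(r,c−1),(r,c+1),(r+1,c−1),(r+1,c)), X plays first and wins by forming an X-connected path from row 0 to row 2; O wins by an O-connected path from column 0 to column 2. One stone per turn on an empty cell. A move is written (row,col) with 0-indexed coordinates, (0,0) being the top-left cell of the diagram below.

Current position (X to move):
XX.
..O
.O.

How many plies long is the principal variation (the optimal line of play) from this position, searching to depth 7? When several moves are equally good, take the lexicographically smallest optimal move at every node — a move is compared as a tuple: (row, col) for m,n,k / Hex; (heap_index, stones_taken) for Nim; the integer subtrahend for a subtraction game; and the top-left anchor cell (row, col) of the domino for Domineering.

PV length from [XX./..O/.O.]: 3 plies

p1 X@[XX./..O/.O.]: (0,2)[XXX/..O/.O.]-1 (1,0)[XX./X.O/.O.]-1 (1,1)[XX./.XO/.O.]-1 (2,0)[XX./..O/XO.]+1* (2,2)[XX./..O/.OX]-1
p2 O@[XX./..O/XO.]: (0,2)[XXO/..O/XO.]-1* (1,0)[XX./O.O/XO.]-1 (1,1)[XX./.OO/XO.]-1 (2,2)[XX./..O/XOO]-1
p3 X@[XXO/..O/XO.]: (1,0)[XXO/X.O/XO.]+1* (1,1)[XXO/.XO/XO.]+1 (2,2)[XXO/..O/XOX]+1
p4 O@[XXO/X.O/XO.] terminal -1; root [XX./..O/.O.] d7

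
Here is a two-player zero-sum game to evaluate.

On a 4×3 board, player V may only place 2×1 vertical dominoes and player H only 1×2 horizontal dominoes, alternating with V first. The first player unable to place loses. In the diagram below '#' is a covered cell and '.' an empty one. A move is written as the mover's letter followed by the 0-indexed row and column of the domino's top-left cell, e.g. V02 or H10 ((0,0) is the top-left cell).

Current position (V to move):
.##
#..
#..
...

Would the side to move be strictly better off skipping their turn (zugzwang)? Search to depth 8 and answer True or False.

zugzwang(.##/#../#../..., V) = False

[.##/#../#../...] V move#1: V11:+1/.##/##./##./...*, V12:+1/.##/#.#/#.#/..., V21:+1/.##/#../##./.#., V22:+1/.##/#../#.#/..#
[.##/##./##./...] H move#2: H30:-1/.##/##./##./##.*, H31:-1/.##/##./##./.##
[.##/##./##./##.] V move#3: V12:+1/.##/###/###/##.*, V22:+1/.##/##./###/###
[.##/###/###/##.] end (terminal -1, H#4); searched .##/#../#../... to 8
if V skipped the turn, H would face:
~ [.##/#../#../...] H move#1: H11:-1/.##/###/#../..., H21:+1/.##/#../###/...*, H30:-1/.##/#../#../##., H31:-1/.##/#../#../.##
~ [.##/#../###/...] end (terminal -1, V#2); searched .##/#../#../... to 8
compare (V): move=+1 vs pass=-1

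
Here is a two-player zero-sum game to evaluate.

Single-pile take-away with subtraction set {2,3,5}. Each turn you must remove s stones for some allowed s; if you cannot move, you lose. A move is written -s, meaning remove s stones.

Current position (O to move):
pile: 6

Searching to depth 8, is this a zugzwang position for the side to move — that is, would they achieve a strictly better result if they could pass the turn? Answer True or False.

zugzwang(6, O) = False

p1 O@[6]: -2[4]-1 -3[3]-1 -5[1]+1*
p2 X@[1] terminal -1; root [6] d8
if O skipped the turn, X would face:
~ p1 X@[6]: -2[4]-1 -3[3]-1 -5[1]+1*
~ p2 O@[1] terminal -1; root [6] d8
compare (O): move=+1 vs pass=-1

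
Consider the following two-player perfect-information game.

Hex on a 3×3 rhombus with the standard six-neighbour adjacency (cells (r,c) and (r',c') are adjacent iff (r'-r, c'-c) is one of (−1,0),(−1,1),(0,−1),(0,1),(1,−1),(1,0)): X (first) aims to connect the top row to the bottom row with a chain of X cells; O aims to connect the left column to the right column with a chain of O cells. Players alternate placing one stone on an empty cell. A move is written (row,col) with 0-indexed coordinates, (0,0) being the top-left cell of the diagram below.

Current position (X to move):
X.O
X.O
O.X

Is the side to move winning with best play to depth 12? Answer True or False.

[X.O/X.O/O.X] X move#1: (0,1):-1/XXO/X.O/O.X*, (1,1):-1/X.O/XXO/O.X, (2,1):-1/X.O/X.O/OXX
[XXO/X.O/O.X] O move#2: (1,1):+1/XXO/XOO/O.X*, (2,1):+1/XXO/X.O/OOX
[XXO/XOO/O.X] end (terminal -1, X#3); searched X.O/X.O/O.X to 12

X winning at [X.O/X.O/O.X]: False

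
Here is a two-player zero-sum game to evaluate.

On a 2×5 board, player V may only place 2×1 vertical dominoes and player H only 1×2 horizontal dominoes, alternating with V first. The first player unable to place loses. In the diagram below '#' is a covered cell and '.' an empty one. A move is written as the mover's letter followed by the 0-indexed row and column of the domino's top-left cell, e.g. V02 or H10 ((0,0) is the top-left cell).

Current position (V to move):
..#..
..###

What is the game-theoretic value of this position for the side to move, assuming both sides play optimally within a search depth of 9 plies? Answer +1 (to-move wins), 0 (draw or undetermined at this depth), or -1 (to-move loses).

value(..#../..###, V) = +1

p1 V@[..#../..###]: V00[#.#../#.###]+1* V01[.##../.####]+1
p2 H@[#.#../#.###]: H03[#.###/#.###]-1*
p3 V@[#.###/#.###]: V01[#####/#####]+1*
p4 H@[#####/#####] terminal -1; root [..#../..###] d9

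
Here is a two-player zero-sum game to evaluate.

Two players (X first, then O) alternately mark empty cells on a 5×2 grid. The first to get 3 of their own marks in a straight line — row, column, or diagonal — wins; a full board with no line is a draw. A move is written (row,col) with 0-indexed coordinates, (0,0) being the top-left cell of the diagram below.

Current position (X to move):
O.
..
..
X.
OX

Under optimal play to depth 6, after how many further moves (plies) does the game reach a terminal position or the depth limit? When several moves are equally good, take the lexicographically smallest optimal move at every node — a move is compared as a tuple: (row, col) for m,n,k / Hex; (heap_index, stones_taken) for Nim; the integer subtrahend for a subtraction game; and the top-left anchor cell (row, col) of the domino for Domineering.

[O./../../X./OX] X move#1: (0,1):+0/OX/../../X./OX*, (1,0):+0/O./X./../X./OX, (1,1):+0/O./.X/../X./OX, (2,0):+0/O./../X./X./OX, (2,1):+0/O./../.X/X./OX, (3,1):+0/O./../../XX/OX
[OX/../../X./OX] O move#2: (1,0):+0/OX/O./../X./OX*, (1,1):+0/OX/.O/../X./OX, (2,0):+0/OX/../O./X./OX, (2,1):+0/OX/../.O/X./OX, (3,1):+0/OX/../../XO/OX
[OX/O./../X./OX] X move#3: (1,1):-1/OX/OX/../X./OX, (2,0):+0/OX/O./X./X./OX*, (2,1):-1/OX/O./.X/X./OX, (3,1):-1/OX/O./../XX/OX
[OX/O./X./X./OX] O move#4: (1,1):+0/OX/OO/X./X./OX*, (2,1):+0/OX/O./XO/X./OX, (3,1):+0/OX/O./X./XO/OX
[OX/OO/X./X./OX] X move#5: (2,1):+0/OX/OO/XX/X./OX*, (3,1):+0/OX/OO/X./XX/OX
[OX/OO/XX/X./OX] O move#6: (3,1):+0/OX/OO/XX/XO/OX*
[OX/OO/XX/XO/OX] end (terminal +0, X#7); searched O./../../X./OX to 6

PV length from [O./../../X./OX]: 6 plies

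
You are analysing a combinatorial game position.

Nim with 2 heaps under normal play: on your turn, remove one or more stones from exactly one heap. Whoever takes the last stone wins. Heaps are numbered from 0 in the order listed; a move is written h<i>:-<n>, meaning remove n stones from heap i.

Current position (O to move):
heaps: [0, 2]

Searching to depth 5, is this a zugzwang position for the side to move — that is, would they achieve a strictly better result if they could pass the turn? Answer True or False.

[(0,2)] O move#1: h1:-1:-1/(0,1), h1:-2:+1/(0,0)*
[(0,0)] end (terminal -1, X#2); searched (0,2) to 5
pass branch (X moves first from the same position):
  | [(0,2)] X move#1: h1:-1:-1/(0,1), h1:-2:+1/(0,0)*
  | [(0,0)] end (terminal -1, O#2); searched (0,2) to 5
O moving scores +1; O passing scores -1

zugzwang((0,2), O) = False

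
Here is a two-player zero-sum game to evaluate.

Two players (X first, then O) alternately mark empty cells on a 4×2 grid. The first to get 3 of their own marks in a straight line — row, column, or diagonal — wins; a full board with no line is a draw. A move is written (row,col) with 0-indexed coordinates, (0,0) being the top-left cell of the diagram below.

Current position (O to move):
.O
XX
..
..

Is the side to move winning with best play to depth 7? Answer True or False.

p1 O@[.O/XX/../..]: (0,0)[OO/XX/../..]+0* (2,0)[.O/XX/O./..]+0 (2,1)[.O/XX/.O/..]-1 (3,0)[.O/XX/../O.]+0 (3,1)[.O/XX/../.O]-1
p2 X@[OO/XX/../..]: (2,0)[OO/XX/X./..]+0* (2,1)[OO/XX/.X/..]+0 (3,0)[OO/XX/../X.]+0 (3,1)[OO/XX/../.X]+0
p3 O@[OO/XX/X./..]: (2,1)[OO/XX/XO/..]-1 (3,0)[OO/XX/X./O.]+0* (3,1)[OO/XX/X./.O]-1
p4 X@[OO/XX/X./O.]: (2,1)[OO/XX/XX/O.]+0* (3,1)[OO/XX/X./OX]+0
p5 O@[OO/XX/XX/O.]: (3,1)[OO/XX/XX/OO]+0*
p6 X@[OO/XX/XX/OO] terminal +0; root [.O/XX/../..] d7

O winning at [.O/XX/../..]: False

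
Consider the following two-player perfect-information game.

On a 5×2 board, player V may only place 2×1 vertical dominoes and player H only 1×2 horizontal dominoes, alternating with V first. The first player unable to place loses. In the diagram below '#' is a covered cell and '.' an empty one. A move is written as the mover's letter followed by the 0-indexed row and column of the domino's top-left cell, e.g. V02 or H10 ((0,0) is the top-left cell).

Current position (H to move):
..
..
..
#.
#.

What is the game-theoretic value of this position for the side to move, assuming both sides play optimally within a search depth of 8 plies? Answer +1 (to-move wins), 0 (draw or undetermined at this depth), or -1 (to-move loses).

p1 H@[../../../#./#.]: H00[##/../../#./#.]-1 H10[../##/../#./#.]+1* H20[../../##/#./#.]-1
p2 V@[../##/../#./#.]: V21[../##/.#/##/#.]-1* V31[../##/../##/##]-1
p3 H@[../##/.#/##/#.]: H00[##/##/.#/##/#.]+1*
p4 V@[##/##/.#/##/#.] terminal -1; root [../../../#./#.] d8

value(../../../#./#., H) = +1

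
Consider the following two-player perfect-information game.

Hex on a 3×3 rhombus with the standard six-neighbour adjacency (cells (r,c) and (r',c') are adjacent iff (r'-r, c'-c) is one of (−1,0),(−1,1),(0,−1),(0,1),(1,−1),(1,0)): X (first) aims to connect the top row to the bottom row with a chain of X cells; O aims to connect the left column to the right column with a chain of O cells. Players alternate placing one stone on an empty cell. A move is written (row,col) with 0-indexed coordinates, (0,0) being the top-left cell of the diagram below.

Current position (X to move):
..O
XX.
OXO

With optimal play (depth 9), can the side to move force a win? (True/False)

X winning at [..O/XX./OXO]: True

p1 X@[..O/XX./OXO]: (0,0)[X.O/XX./OXO]+1* (0,1)[.XO/XX./OXO]+1 (1,2)[..O/XXX/OXO]+1
p2 O@[X.O/XX./OXO] terminal -1; root [..O/XX./OXO] d9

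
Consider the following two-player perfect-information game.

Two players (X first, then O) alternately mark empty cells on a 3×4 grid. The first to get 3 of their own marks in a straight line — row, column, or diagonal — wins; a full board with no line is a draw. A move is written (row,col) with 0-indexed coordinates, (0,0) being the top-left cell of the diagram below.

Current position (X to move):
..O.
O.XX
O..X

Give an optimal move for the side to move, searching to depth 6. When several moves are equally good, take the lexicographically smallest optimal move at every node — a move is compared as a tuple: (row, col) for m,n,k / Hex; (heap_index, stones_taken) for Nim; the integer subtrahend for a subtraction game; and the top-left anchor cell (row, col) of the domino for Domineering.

X's best at [..O./O.XX/O..X]: (0,1)

ply 1, X at ..O./O.XX/O..X | (0,0)=-1→X.O./O.XX/O..X; (0,1)=+1→.XO./O.XX/O..X*; (0,3)=+1→..OX/O.XX/O..X; (1,1)=+1→..O./OXXX/O..X; (2,1)=-1→..O./O.XX/OX.X; (2,2)=-1→..O./O.XX/O.XX
ply 2: .XO./O.XX/O..X is terminal -1 (O); from ..O./O.XX/O..X depth 6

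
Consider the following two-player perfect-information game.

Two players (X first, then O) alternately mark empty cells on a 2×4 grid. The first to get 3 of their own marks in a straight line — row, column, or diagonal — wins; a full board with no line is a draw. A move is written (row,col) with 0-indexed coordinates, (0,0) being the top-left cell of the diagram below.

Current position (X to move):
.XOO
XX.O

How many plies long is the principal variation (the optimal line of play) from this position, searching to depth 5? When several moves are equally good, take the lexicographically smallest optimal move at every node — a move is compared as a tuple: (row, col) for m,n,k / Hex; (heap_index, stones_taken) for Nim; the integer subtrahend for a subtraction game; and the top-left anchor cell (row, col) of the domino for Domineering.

PV length from [.XOO/XX.O]: 1 ply

p1 X@[.XOO/XX.O]: (0,0)[XXOO/XX.O]+0 (1,2)[.XOO/XXXO]+1*
p2 O@[.XOO/XXXO] terminal -1; root [.XOO/XX.O] d5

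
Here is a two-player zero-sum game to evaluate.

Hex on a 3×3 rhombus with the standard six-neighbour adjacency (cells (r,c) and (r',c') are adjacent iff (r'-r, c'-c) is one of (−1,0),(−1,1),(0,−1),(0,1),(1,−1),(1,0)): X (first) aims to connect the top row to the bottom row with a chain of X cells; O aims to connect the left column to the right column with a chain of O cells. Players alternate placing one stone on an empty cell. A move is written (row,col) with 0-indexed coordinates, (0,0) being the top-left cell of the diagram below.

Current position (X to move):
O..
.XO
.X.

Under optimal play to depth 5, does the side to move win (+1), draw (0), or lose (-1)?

value(O../.XO/.X., X) = +1

p1 X@[O../.XO/.X.]: (0,1)[OX./.XO/.X.]+1* (0,2)[O.X/.XO/.X.]+1 (1,0)[O../XXO/.X.]+1 (2,0)[O../.XO/XX.]+1 (2,2)[O../.XO/.XX]+1
p2 O@[OX./.XO/.X.] terminal -1; root [O../.XO/.X.] d5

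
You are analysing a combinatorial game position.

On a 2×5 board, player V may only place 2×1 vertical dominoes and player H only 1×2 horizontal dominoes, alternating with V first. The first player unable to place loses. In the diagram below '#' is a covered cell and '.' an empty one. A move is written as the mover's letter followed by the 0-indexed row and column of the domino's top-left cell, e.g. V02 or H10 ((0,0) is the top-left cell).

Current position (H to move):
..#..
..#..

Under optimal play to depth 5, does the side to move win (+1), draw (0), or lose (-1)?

p1 H@[..#../..#..]: H00[###../..#..]-1* H03[..###/..#..]-1 H10[..#../###..]-1 H13[..#../..###]-1
p2 V@[###../..#..]: V03[####./..##.]+1* V04[###.#/..#.#]+1
p3 H@[####./..##.]: H10[####./####.]-1*
p4 V@[####./####.]: V04[#####/#####]+1*
p5 H@[#####/#####] terminal -1; root [..#../..#..] d5

value(..#../..#.., H) = -1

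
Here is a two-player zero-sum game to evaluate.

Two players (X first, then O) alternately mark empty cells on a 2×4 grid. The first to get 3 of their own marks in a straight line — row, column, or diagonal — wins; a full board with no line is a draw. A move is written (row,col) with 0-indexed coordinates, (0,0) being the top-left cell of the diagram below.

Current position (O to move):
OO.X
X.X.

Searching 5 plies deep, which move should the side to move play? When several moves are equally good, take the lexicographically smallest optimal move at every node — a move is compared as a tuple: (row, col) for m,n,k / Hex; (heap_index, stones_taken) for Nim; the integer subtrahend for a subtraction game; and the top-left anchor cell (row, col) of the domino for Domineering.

O's best at [OO.X/X.X.]: (0,2)

p1 O@[OO.X/X.X.]: (0,2)[OOOX/X.X.]+1* (1,1)[OO.X/XOX.]+0 (1,3)[OO.X/X.XO]-1
p2 X@[OOOX/X.X.] terminal -1; root [OO.X/X.X.] d5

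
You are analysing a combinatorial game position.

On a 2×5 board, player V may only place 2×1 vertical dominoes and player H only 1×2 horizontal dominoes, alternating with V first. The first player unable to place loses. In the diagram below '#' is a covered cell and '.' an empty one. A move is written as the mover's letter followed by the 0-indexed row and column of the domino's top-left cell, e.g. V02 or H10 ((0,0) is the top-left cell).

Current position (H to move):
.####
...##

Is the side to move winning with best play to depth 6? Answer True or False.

H winning at [.####/...##]: True

ply 1, H at .####/...## | H10=+1→.####/##.##*; H11=-1→.####/.####
ply 2: .####/##.## is terminal -1 (V); from .####/...## depth 6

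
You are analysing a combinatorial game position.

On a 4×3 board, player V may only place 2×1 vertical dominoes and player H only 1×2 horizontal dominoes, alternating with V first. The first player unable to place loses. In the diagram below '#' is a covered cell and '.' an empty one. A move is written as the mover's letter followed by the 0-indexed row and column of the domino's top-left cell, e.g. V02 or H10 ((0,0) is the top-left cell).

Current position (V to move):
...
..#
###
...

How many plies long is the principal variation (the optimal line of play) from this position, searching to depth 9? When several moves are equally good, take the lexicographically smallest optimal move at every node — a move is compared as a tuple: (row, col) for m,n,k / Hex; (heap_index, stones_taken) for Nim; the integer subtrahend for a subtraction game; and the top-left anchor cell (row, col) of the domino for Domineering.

PV length from [.../..#/###/...]: 3 plies

[.../..#/###/...] V move#1: V00:-1/#../#.#/###/..., V01:+1/.#./.##/###/...*
[.#./.##/###/...] H move#2: H30:-1/.#./.##/###/##.*, H31:-1/.#./.##/###/.##
[.#./.##/###/##.] V move#3: V00:+1/##./###/###/##.*
[##./###/###/##.] end (terminal -1, H#4); searched .../..#/###/... to 9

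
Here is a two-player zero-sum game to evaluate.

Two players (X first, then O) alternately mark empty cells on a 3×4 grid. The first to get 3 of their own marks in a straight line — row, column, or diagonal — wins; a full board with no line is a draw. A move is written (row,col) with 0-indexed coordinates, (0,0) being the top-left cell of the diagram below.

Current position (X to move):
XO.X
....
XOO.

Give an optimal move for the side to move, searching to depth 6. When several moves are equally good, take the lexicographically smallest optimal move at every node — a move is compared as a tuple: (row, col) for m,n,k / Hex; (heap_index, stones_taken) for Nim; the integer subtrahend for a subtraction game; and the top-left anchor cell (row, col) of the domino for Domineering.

X's best at [XO.X/..../XOO.]: (1,0)

p1 X@[XO.X/..../XOO.]: (0,2)[XOXX/..../XOO.]-1 (1,0)[XO.X/X.../XOO.]+1* (1,1)[XO.X/.X../XOO.]-1 (1,2)[XO.X/..X./XOO.]-1 (1,3)[XO.X/...X/XOO.]-1 (2,3)[XO.X/..../XOOX]-1
p2 O@[XO.X/X.../XOO.] terminal -1; root [XO.X/..../XOO.] d6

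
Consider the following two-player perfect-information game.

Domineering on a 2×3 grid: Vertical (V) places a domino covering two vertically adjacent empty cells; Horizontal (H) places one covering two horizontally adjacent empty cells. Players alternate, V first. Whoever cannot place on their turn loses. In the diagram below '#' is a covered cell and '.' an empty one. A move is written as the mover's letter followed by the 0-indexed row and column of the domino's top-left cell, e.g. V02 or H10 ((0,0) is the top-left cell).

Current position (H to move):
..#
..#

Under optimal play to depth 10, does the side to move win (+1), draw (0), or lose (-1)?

p1 H@[..#/..#]: H00[###/..#]+1* H10[..#/###]+1
p2 V@[###/..#] terminal -1; root [..#/..#] d10

value(..#/..#, H) = +1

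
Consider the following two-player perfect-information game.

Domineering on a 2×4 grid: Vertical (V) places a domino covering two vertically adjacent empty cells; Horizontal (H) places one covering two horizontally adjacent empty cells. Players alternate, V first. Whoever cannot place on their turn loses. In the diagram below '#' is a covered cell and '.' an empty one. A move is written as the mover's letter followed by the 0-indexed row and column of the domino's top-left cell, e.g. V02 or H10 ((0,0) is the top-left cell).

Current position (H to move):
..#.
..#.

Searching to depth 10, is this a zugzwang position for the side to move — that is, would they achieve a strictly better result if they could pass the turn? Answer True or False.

[..#./..#.] H move#1: H00:+1/###./..#.*, H10:+1/..#./###.
[###./..#.] V move#2: V03:-1/####/..##*
[####/..##] H move#3: H10:+1/####/####*
[####/####] end (terminal -1, V#4); searched ..#./..#. to 10
if H skipped the turn, V would face:
~ [..#./..#.] V move#1: V00:+1/#.#./#.#.*, V01:+1/.##./.##., V03:-1/..##/..##
~ [#.#./#.#.] end (terminal -1, H#2); searched ..#./..#. to 10
compare (H): move=+1 vs pass=-1

zugzwang(..#./..#., H) = False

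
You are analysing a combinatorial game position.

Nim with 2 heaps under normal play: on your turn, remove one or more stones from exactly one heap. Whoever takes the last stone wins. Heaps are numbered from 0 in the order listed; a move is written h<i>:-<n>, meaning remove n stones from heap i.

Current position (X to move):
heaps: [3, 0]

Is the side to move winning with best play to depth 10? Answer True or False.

X winning at [(3,0)]: True

[(3,0)] X move#1: h0:-1:-1/(2,0), h0:-2:-1/(1,0), h0:-3:+1/(0,0)*
[(0,0)] end (terminal -1, O#2); searched (3,0) to 10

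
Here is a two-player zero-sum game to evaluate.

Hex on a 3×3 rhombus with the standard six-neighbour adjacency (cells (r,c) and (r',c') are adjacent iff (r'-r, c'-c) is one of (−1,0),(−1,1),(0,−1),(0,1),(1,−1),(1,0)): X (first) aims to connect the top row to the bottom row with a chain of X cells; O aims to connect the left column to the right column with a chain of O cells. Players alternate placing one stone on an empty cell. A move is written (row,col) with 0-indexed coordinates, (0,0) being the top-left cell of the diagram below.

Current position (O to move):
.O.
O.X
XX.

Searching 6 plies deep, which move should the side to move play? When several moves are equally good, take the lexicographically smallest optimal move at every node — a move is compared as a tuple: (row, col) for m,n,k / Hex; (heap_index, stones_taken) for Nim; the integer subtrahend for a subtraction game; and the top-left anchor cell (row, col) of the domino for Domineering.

[.O./O.X/XX.] O move#1: (0,0):-1/OO./O.X/XX., (0,2):+1/.OO/O.X/XX.*, (1,1):-1/.O./OOX/XX., (2,2):-1/.O./O.X/XXO
[.OO/O.X/XX.] end (terminal -1, X#2); searched .O./O.X/XX. to 6

O's best at [.O./O.X/XX.]: (0,2)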